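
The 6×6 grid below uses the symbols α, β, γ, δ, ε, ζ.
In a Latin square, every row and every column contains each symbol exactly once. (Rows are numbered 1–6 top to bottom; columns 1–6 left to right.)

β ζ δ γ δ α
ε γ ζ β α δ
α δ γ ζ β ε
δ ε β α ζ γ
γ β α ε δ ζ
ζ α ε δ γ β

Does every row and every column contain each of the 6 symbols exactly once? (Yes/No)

No

Row 1 contains δ twice (at columns 3 and 5), so it is not a permutation.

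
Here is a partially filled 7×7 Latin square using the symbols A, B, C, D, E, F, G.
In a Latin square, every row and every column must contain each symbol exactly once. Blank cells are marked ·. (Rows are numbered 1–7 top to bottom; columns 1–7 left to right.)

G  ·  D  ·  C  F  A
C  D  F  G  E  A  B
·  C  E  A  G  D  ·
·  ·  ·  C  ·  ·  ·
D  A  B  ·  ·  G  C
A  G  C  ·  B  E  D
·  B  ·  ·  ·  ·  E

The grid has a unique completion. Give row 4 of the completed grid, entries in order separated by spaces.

Row 4, column 6: row 4 has {C} and column 6 has {A, D, E, F, G}, leaving only B.
Row 1, column 2: row 1 has {A, C, D, F, G} and column 2 has {A, B, C, D, G}, leaving only E.
Row 4, column 2: row 4 has {B, C} and column 2 has {A, B, C, D, E, G}, leaving only F.
Row 4, column 1: row 4 has {B, C, F} and column 1 has {A, C, D, G}, leaving only E.
Row 4, column 7: row 4 has {B, C, E, F} and column 7 has {A, B, C, D, E}, leaving only G.
Row 4, column 3: row 4 has {B, C, E, F, G} and column 3 has {B, C, D, E, F}, leaving only A.
Row 4, column 5: row 4 has {A, B, C, E, F, G} and column 5 has {B, C, E, G}, leaving only D.
So row 4 reads: E F A C D B G.

E F A C D B G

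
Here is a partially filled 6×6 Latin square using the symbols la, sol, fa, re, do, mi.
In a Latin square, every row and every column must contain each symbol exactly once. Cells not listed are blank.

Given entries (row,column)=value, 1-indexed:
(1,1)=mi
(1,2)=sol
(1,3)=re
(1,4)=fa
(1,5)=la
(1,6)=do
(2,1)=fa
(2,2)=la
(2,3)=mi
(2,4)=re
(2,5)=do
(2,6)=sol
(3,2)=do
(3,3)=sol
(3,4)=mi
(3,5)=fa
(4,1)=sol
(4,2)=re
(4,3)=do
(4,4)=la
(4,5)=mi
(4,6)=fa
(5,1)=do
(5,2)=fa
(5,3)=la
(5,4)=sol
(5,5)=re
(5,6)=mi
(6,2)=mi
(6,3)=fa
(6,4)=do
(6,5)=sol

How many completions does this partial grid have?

2

Row 3, column 1: eliminating its row and column leaves {la, re}.
Row 3, column 6: eliminating its row and column leaves {la, re}.
Row 6, column 1: eliminating its row and column leaves {la, re}.
Row 6, column 6: eliminating its row and column leaves {la, re}.
Enumerating the assignments across these blanks that avoid any row or column repeat gives 2 completions.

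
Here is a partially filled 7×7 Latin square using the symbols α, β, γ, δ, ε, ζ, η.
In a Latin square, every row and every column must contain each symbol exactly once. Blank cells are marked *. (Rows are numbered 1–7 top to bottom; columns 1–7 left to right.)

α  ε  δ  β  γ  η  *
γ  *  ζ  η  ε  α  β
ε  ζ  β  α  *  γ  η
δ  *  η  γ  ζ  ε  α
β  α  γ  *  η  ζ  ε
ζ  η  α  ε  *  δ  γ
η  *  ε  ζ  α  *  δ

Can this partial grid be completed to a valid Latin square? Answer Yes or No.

Yes

No row or column among the givens repeats a symbol, and propagating forced cells runs into no contradiction.
One valid completion exists (for instance, α ε δ β γ η ζ / γ δ ζ η ε α β / ε ζ β α δ γ η / δ β η γ ζ ε α / β α γ δ η ζ ε / ζ η α ε β δ γ / η γ ε ζ α β δ).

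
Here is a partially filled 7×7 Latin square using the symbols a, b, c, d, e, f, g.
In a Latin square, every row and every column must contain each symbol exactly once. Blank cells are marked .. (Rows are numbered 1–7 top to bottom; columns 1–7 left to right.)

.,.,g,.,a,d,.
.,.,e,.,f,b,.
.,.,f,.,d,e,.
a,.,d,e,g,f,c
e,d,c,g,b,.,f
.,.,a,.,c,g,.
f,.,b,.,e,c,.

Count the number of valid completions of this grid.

Row 1, column 1: eliminating its row and column leaves {b, c}.
Row 1, column 2: eliminating its row and column leaves {b, c, e, f}.
Row 1, column 4: eliminating its row and column leaves {b, c, f}.
Row 1, column 7: eliminating its row and column leaves {b, e}.
Row 2, column 1: eliminating its row and column leaves {c, d, g}.
Row 2, column 2: eliminating its row and column leaves {a, c, g}.
Row 2, column 4: eliminating its row and column leaves {a, c, d}.
Row 2, column 7: eliminating its row and column leaves {a, d, g}.
Row 3, column 1: eliminating its row and column leaves {b, c, g}.
Row 3, column 2: eliminating its row and column leaves {a, b, c, g}.
Row 3, column 4: eliminating its row and column leaves {a, b, c}.
Row 3, column 7: eliminating its row and column leaves {a, b, g}.
Row 4, column 2: eliminating its row and column leaves {b}.
Row 5, column 6: eliminating its row and column leaves {a}.
Row 6, column 1: eliminating its row and column leaves {b, d}.
Row 6, column 2: eliminating its row and column leaves {b, e, f}.
Row 6, column 4: eliminating its row and column leaves {b, d, f}.
Row 6, column 7: eliminating its row and column leaves {b, d, e}.
Row 7, column 2: eliminating its row and column leaves {a, g}.
Row 7, column 4: eliminating its row and column leaves {a, d}.
Row 7, column 7: eliminating its row and column leaves {a, d, g}.
Enumerating the assignments across these blanks that avoid any row or column repeat gives 17 completions.

17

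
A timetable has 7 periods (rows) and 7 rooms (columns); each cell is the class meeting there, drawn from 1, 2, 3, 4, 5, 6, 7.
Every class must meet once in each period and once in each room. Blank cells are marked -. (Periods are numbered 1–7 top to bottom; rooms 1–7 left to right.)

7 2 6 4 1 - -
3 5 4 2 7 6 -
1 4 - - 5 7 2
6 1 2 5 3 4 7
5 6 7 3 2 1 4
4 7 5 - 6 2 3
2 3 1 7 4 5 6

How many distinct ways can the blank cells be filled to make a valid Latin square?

1

Period 1, room 6: eliminating its period and room leaves {3}.
Period 1, room 7: eliminating its period and room leaves {5}.
Period 2, room 7: eliminating its period and room leaves {1}.
Period 3, room 3: eliminating its period and room leaves {3}.
Period 3, room 4: eliminating its period and room leaves {6}.
Period 6, room 4: eliminating its period and room leaves {1}.
Only one assignment across all blanks avoids any period or room repeat, giving 1 completion.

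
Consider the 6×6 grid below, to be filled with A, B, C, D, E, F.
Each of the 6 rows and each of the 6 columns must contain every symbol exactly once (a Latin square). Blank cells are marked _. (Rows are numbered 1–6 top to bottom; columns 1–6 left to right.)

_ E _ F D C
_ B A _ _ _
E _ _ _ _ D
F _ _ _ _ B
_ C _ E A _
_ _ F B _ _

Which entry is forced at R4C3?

Row 1, column 3: row 1 has {C, D, E, F} and column 3 has {A, F}, leaving only B.
Row 1, column 1: row 1 has {B, C, D, E, F} and column 1 has {E, F}, leaving only A.
Row 3, column 3: row 3 has {D, E} and column 3 has {A, B, F}, leaving only C.
Row 3, column 4: row 3 has {C, D, E} and column 4 has {B, E, F}, leaving only A.
Row 3, column 2: row 3 has {A, C, D, E} and column 2 has {B, C, E}, leaving only F.
Row 3, column 5: row 3 has {A, C, D, E, F} and column 5 has {A, D}, leaving only B.
Row 5, column 3: row 5 has {A, C, E} and column 3 has {A, B, C, F}, leaving only D.
Row 4 already has {B, F} and column 3 already has {A, B, C, D, F}, so row 4, column 3 must be E.

E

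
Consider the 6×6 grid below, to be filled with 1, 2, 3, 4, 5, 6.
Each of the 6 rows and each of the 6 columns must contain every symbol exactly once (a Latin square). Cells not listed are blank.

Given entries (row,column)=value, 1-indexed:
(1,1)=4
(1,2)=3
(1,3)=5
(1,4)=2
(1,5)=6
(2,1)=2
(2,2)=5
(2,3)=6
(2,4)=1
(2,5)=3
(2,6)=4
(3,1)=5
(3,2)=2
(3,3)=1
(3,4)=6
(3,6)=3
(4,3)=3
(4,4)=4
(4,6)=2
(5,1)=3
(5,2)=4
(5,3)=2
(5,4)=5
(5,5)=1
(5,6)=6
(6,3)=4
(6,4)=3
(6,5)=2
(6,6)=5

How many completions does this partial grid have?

2

Row 1, column 6: eliminating its row and column leaves {1}.
Row 3, column 5: eliminating its row and column leaves {4}.
Row 4, column 1: eliminating its row and column leaves {1, 6}.
Row 4, column 2: eliminating its row and column leaves {1, 6}.
Row 4, column 5: eliminating its row and column leaves {5}.
Row 6, column 1: eliminating its row and column leaves {1, 6}.
Row 6, column 2: eliminating its row and column leaves {1, 6}.
Enumerating the assignments across these blanks that avoid any row or column repeat gives 2 completions.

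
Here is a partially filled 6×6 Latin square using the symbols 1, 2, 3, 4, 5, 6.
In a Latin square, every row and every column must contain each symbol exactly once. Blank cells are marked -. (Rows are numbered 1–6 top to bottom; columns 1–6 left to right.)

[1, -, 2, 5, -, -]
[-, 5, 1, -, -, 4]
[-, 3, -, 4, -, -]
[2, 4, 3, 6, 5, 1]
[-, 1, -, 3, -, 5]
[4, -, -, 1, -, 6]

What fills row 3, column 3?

Row 1, column 2: row 1 has {1, 2, 5} and column 2 has {1, 3, 4, 5}, leaving only 6.
Row 1, column 6: row 1 has {1, 2, 5, 6} and column 6 has {1, 4, 5, 6}, leaving only 3.
Row 1, column 5: row 1 has {1, 2, 3, 5, 6} and column 5 has {5}, leaving only 4.
Row 2, column 4: row 2 has {1, 4, 5} and column 4 has {1, 3, 4, 5, 6}, leaving only 2.
Row 3, column 6: row 3 has {3, 4} and column 6 has {1, 3, 4, 5, 6}, leaving only 2.
Row 5, column 1: row 5 has {1, 3, 5} and column 1 has {1, 2, 4}, leaving only 6.
Row 2, column 1: row 2 has {1, 2, 4, 5} and column 1 has {1, 2, 4, 6}, leaving only 3.
Row 2, column 5: row 2 has {1, 2, 3, 4, 5} and column 5 has {4, 5}, leaving only 6.
Row 3, column 1: row 3 has {2, 3, 4} and column 1 has {1, 2, 3, 4, 6}, leaving only 5.
Row 3 already has {2, 3, 4, 5} and column 3 already has {1, 2, 3}, so row 3, column 3 must be 6.

6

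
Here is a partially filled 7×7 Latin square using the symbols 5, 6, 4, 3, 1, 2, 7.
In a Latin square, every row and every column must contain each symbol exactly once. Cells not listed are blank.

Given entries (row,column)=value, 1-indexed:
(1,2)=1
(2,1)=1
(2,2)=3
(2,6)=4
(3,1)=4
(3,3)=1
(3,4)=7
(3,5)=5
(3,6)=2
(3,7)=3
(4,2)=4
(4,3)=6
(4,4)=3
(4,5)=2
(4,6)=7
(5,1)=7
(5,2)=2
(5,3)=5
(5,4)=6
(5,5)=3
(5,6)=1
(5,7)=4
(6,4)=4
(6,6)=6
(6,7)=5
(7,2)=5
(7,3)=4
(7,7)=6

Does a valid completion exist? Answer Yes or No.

No row or column among the givens repeats a symbol, and propagating forced cells runs into no contradiction.
One valid completion exists (for instance, 6 1 3 2 4 5 7 / 1 3 7 5 6 4 2 / 4 6 1 7 5 2 3 / 5 4 6 3 2 7 1 / 7 2 5 6 3 1 4 / 3 7 2 4 1 6 5 / 2 5 4 1 7 3 6).

Yes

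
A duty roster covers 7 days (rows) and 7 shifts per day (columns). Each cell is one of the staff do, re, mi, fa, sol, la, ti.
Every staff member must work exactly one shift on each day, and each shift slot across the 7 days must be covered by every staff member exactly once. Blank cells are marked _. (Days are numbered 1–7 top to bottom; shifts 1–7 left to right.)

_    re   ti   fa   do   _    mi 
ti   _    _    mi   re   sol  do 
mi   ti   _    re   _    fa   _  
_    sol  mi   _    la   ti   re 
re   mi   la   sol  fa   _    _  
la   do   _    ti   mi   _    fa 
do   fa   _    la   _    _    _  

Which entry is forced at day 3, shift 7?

la

Day 1, shift 1: day 1 has {do, re, mi, fa, ti} and shift 1 has {do, re, mi, la, ti}, leaving only sol.
Day 1, shift 6: day 1 has {do, re, mi, fa, sol, ti} and shift 6 has {fa, sol, ti}, leaving only la.
Day 2, shift 2: day 2 has {do, re, mi, sol, ti} and shift 2 has {do, re, mi, fa, sol, ti}, leaving only la.
Day 2, shift 3: day 2 has {do, re, mi, sol, la, ti} and shift 3 has {mi, la, ti}, leaving only fa.
Day 3, shift 5: day 3 has {re, mi, fa, ti} and shift 5 has {do, re, mi, fa, la}, leaving only sol.
Day 3 already has {re, mi, fa, sol, ti} and shift 7 already has {do, re, mi, fa}, so day 3, shift 7 must be la.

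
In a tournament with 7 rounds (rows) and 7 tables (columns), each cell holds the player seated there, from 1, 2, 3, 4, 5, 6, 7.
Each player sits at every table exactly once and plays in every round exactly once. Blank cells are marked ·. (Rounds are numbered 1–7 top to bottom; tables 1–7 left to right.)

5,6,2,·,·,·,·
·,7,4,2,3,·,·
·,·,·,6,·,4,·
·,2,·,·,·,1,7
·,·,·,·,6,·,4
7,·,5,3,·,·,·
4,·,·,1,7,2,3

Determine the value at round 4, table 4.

4

Round 1, table 7: round 1 has {2, 5, 6} and table 7 has {3, 4, 7}, leaving only 1.
Round 1, table 5: round 1 has {1, 2, 5, 6} and table 5 has {3, 6, 7}, leaving only 4.
Round 1, table 4: round 1 has {1, 2, 4, 5, 6} and table 4 has {1, 2, 3, 6}, leaving only 7.
Round 1, table 6: round 1 has {1, 2, 4, 5, 6, 7} and table 6 has {1, 2, 4}, leaving only 3.
Round 4, table 5: round 4 has {1, 2, 7} and table 5 has {3, 4, 6, 7}, leaving only 5.
Round 4 already has {1, 2, 5, 7} and table 4 already has {1, 2, 3, 6, 7}, so round 4, table 4 must be 4.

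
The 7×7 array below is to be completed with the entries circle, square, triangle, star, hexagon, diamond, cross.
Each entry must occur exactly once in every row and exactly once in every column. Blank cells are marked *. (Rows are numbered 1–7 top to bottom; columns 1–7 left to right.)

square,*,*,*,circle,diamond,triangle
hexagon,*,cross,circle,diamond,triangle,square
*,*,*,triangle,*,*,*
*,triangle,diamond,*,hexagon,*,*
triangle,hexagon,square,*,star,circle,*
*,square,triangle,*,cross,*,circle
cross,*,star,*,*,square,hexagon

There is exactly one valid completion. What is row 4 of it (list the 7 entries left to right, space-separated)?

Row 1, column 3: row 1 has {circle, square, triangle, diamond} and column 3 has {square, triangle, star, diamond, cross}, leaving only hexagon.
Row 2, column 2: row 2 has {circle, square, triangle, hexagon, diamond, cross} and column 2 has {square, triangle, hexagon}, leaving only star.
Row 1, column 2: row 1 has {circle, square, triangle, hexagon, diamond} and column 2 has {square, triangle, star, hexagon}, leaving only cross.
Row 1, column 4: row 1 has {circle, square, triangle, hexagon, diamond, cross} and column 4 has {circle, triangle}, leaving only star.
Row 3, column 3: row 3 has {triangle} and column 3 has {square, triangle, star, hexagon, diamond, cross}, leaving only circle.
Row 3, column 2: row 3 has {circle, triangle} and column 2 has {square, triangle, star, hexagon, cross}, leaving only diamond.
Row 3, column 1: row 3 has {circle, triangle, diamond} and column 1 has {square, triangle, hexagon, cross}, leaving only star.
Row 4, column 1: row 4 has {triangle, hexagon, diamond} and column 1 has {square, triangle, star, hexagon, cross}, leaving only circle.
Row 3, column 5: row 3 has {circle, triangle, star, diamond} and column 5 has {circle, star, hexagon, diamond, cross}, leaving only square.
Row 3, column 7: row 3 has {circle, square, triangle, star, diamond} and column 7 has {circle, square, triangle, hexagon}, leaving only cross.
Row 4, column 7: row 4 has {circle, triangle, hexagon, diamond} and column 7 has {circle, square, triangle, hexagon, cross}, leaving only star.
Row 4, column 6: row 4 has {circle, triangle, star, hexagon, diamond} and column 6 has {circle, square, triangle, diamond}, leaving only cross.
Row 4, column 4: row 4 has {circle, triangle, star, hexagon, diamond, cross} and column 4 has {circle, triangle, star}, leaving only square.
So row 4 reads: circle triangle diamond square hexagon cross star.

circle triangle diamond square hexagon cross star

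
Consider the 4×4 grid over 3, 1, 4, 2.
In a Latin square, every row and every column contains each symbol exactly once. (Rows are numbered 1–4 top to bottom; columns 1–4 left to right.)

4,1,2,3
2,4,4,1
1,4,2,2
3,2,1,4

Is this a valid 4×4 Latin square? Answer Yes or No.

Row 3 contains 2 twice (at columns 3 and 4); row 2 is also not a permutation.

No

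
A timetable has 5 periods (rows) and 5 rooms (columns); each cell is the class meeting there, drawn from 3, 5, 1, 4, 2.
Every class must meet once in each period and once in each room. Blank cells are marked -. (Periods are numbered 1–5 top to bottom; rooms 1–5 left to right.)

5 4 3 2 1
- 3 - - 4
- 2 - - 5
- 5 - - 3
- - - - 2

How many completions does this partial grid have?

6

Period 2, room 1: eliminating its period and room leaves {1, 2}.
Period 2, room 3: eliminating its period and room leaves {5, 1, 2}.
Period 2, room 4: eliminating its period and room leaves {5, 1}.
Period 3, room 1: eliminating its period and room leaves {3, 1, 4}.
Period 3, room 3: eliminating its period and room leaves {1, 4}.
Period 3, room 4: eliminating its period and room leaves {3, 1, 4}.
Period 4, room 1: eliminating its period and room leaves {1, 4, 2}.
Period 4, room 3: eliminating its period and room leaves {1, 4, 2}.
Period 4, room 4: eliminating its period and room leaves {1, 4}.
Period 5, room 1: eliminating its period and room leaves {3, 1, 4}.
Period 5, room 2: eliminating its period and room leaves {1}.
Period 5, room 3: eliminating its period and room leaves {5, 1, 4}.
Period 5, room 4: eliminating its period and room leaves {3, 5, 1, 4}.
Enumerating the assignments across these blanks that avoid any period or room repeat gives 6 completions.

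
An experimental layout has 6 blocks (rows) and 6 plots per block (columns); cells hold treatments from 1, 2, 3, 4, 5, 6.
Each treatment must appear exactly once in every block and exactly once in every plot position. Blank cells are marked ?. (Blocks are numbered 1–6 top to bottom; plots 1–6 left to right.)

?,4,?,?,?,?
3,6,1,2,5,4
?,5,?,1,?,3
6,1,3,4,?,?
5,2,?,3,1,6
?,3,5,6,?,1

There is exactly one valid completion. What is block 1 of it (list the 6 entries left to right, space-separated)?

1 4 6 5 3 2

Block 1, plot 4: block 1 has {4} and plot 4 has {1, 2, 3, 4, 6}, leaving only 5.
Block 1, plot 6: block 1 has {4, 5} and plot 6 has {1, 3, 4, 6}, leaving only 2.
Block 1, plot 1: block 1 has {2, 4, 5} and plot 1 has {3, 5, 6}, leaving only 1.
Block 1, plot 3: block 1 has {1, 2, 4, 5} and plot 3 has {1, 3, 5}, leaving only 6.
Block 1, plot 5: block 1 has {1, 2, 4, 5, 6} and plot 5 has {1, 5}, leaving only 3.
So block 1 reads: 1 4 6 5 3 2.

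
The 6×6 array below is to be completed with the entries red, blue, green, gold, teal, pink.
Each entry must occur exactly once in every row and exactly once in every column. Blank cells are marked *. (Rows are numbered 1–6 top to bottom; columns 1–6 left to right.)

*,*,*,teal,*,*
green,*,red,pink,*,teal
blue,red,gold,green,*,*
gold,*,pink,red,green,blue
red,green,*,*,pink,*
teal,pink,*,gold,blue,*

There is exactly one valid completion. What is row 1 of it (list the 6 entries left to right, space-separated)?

pink gold blue teal red green

Row 1, column 1: row 1 has {teal} and column 1 has {red, blue, green, gold, teal}, leaving only pink.
Row 2, column 5: row 2 has {red, green, teal, pink} and column 5 has {blue, green, pink}, leaving only gold.
Row 1, column 5: row 1 has {teal, pink} and column 5 has {blue, green, gold, pink}, leaving only red.
Row 2, column 2: row 2 has {red, green, gold, teal, pink} and column 2 has {red, green, pink}, leaving only blue.
Row 1, column 2: row 1 has {red, teal, pink} and column 2 has {red, blue, green, pink}, leaving only gold.
Row 1, column 6: row 1 has {red, gold, teal, pink} and column 6 has {blue, teal}, leaving only green.
Row 1, column 3: row 1 has {red, green, gold, teal, pink} and column 3 has {red, gold, pink}, leaving only blue.
So row 1 reads: pink gold blue teal red green.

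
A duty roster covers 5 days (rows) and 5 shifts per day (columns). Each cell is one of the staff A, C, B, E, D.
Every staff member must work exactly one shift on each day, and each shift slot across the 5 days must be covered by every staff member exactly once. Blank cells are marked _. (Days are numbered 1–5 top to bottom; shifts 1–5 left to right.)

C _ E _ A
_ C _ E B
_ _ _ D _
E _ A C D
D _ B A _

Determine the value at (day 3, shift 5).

Day 1, shift 4: day 1 has {A, C, E} and shift 4 has {A, C, E, D}, leaving only B.
Day 1, shift 2: day 1 has {A, C, B, E} and shift 2 has {C}, leaving only D.
Day 2, shift 1: day 2 has {C, B, E} and shift 1 has {C, E, D}, leaving only A.
Day 2, shift 3: day 2 has {A, C, B, E} and shift 3 has {A, B, E}, leaving only D.
Day 3, shift 1: day 3 has {D} and shift 1 has {A, C, E, D}, leaving only B.
Day 3, shift 3: day 3 has {B, D} and shift 3 has {A, B, E, D}, leaving only C.
Day 3 already has {C, B, D} and shift 5 already has {A, B, D}, so day 3, shift 5 must be E.

E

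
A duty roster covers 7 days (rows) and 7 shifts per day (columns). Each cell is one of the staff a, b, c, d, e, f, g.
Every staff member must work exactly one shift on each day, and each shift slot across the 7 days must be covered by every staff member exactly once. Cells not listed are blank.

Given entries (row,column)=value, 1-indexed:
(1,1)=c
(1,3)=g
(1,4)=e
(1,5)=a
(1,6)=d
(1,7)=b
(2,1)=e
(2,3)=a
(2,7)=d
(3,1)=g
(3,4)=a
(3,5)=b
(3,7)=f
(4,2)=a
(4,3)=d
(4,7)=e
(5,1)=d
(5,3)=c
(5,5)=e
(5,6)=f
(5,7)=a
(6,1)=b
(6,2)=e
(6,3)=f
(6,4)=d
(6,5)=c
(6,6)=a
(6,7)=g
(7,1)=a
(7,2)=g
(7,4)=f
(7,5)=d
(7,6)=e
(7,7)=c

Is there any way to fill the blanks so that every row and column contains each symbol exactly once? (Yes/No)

No day or shift among the givens repeats a symbol, and propagating forced cells runs into no contradiction.
One valid completion exists (for instance, c f g e a d b / e c a b f g d / g d e a b c f / f a d c g b e / d b c g e f a / b e f d c a g / a g b f d e c).

Yes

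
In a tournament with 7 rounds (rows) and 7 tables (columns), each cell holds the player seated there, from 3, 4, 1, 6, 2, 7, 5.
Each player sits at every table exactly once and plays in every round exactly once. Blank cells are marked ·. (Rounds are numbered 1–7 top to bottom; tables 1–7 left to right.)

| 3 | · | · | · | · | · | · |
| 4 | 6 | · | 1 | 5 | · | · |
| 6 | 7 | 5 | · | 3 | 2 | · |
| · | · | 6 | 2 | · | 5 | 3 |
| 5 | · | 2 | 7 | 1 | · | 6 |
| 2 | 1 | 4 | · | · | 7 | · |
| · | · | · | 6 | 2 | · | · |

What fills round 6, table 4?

3

Round 2, table 6: round 2 has {4, 1, 6, 5} and table 6 has {2, 7, 5}, leaving only 3.
Round 2, table 3: round 2 has {3, 4, 1, 6, 5} and table 3 has {4, 6, 2, 5}, leaving only 7.
Round 1, table 3: round 1 has {3} and table 3 has {4, 6, 2, 7, 5}, leaving only 1.
Round 2, table 7: round 2 has {3, 4, 1, 6, 7, 5} and table 7 has {3, 6}, leaving only 2.
Round 3, table 4: round 3 has {3, 6, 2, 7, 5} and table 4 has {1, 6, 2, 7}, leaving only 4.
Round 1, table 4: round 1 has {3, 1} and table 4 has {4, 1, 6, 2, 7}, leaving only 5.
Round 6 already has {4, 1, 2, 7} and table 4 already has {4, 1, 6, 2, 7, 5}, so round 6, table 4 must be 3.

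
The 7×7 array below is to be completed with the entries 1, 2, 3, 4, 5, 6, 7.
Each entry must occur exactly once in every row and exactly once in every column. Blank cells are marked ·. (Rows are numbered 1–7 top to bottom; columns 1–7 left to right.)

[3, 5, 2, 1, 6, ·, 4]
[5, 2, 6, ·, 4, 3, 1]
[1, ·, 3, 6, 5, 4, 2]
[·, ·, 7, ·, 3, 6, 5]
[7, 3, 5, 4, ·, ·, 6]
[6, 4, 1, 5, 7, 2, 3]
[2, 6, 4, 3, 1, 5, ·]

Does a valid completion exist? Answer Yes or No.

Yes

No row or column among the givens repeats a symbol, and propagating forced cells runs into no contradiction.
One valid completion exists (for instance, 3 5 2 1 6 7 4 / 5 2 6 7 4 3 1 / 1 7 3 6 5 4 2 / 4 1 7 2 3 6 5 / 7 3 5 4 2 1 6 / 6 4 1 5 7 2 3 / 2 6 4 3 1 5 7).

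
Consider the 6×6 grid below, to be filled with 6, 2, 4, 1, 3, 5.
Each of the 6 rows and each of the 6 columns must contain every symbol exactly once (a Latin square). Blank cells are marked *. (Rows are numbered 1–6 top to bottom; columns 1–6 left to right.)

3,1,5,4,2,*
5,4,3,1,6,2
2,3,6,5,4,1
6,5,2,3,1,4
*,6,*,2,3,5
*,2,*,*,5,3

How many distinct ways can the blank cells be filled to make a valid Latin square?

2

Row 1, column 6: eliminating its row and column leaves {6}.
Row 5, column 1: eliminating its row and column leaves {4, 1}.
Row 5, column 3: eliminating its row and column leaves {4, 1}.
Row 6, column 1: eliminating its row and column leaves {4, 1}.
Row 6, column 3: eliminating its row and column leaves {4, 1}.
Row 6, column 4: eliminating its row and column leaves {6}.
Enumerating the assignments across these blanks that avoid any row or column repeat gives 2 completions.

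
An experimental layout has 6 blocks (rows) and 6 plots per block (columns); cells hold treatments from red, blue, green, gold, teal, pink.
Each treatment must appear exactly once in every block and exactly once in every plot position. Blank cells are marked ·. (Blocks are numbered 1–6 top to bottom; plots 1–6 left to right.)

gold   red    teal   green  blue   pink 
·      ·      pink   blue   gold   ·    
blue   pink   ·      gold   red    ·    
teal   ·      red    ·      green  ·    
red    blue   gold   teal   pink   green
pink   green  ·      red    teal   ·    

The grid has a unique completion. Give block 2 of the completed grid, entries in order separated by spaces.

Block 2, plot 1: block 2 has {blue, gold, pink} and plot 1 has {red, blue, gold, teal, pink}, leaving only green.
Block 2, plot 2: block 2 has {blue, green, gold, pink} and plot 2 has {red, blue, green, pink}, leaving only teal.
Block 2, plot 6: block 2 has {blue, green, gold, teal, pink} and plot 6 has {green, pink}, leaving only red.
So block 2 reads: green teal pink blue gold red.

green teal pink blue gold red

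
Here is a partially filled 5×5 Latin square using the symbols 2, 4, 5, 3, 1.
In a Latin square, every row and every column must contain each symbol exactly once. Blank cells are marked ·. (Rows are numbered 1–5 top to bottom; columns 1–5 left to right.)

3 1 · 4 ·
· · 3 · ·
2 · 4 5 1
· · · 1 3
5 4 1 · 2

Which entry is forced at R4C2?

2

Row 1, column 5: row 1 has {4, 3, 1} and column 5 has {2, 3, 1}, leaving only 5.
Row 1, column 3: row 1 has {4, 5, 3, 1} and column 3 has {4, 3, 1}, leaving only 2.
Row 2, column 4: row 2 has {3} and column 4 has {4, 5, 1}, leaving only 2.
Row 2, column 2: row 2 has {2, 3} and column 2 has {4, 1}, leaving only 5.
Row 4 already has {3, 1} and column 2 already has {4, 5, 1}, so row 4, column 2 must be 2.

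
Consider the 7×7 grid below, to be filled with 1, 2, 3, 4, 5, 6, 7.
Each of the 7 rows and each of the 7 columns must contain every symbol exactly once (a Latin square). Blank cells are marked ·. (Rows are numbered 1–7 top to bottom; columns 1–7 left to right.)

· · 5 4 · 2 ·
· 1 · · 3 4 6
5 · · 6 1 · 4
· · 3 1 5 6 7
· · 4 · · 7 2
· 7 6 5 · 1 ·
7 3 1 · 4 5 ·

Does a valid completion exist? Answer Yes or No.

No

Row 7, column 7: row 7 together with column 7 already contain {1, 2, 3, 4, 5, 6, 7} — every symbol — so nothing can go there. The grid has no valid completion.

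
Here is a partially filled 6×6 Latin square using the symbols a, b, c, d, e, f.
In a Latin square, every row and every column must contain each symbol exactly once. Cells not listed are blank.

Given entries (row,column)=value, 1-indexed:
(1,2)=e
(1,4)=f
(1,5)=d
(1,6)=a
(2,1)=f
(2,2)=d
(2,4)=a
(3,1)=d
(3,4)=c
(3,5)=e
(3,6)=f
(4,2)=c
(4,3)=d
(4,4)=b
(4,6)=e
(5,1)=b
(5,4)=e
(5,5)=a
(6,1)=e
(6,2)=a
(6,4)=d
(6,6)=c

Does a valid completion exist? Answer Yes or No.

No row or column among the givens repeats a symbol, and propagating forced cells runs into no contradiction.
One valid completion exists (for instance, c e b f d a / f d e a c b / d b a c e f / a c d b f e / b f c e a d / e a f d b c).

Yes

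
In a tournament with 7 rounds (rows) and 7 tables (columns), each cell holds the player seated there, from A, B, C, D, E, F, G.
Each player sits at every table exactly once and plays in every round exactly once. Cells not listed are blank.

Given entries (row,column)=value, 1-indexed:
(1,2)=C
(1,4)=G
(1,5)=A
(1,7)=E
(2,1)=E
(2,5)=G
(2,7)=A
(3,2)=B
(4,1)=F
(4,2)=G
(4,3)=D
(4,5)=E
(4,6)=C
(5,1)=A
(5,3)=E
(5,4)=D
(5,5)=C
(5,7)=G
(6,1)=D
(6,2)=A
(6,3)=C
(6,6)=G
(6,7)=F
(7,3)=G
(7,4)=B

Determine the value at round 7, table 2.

Round 1, table 1: round 1 has {A, C, E, G} and table 1 has {A, D, E, F}, leaving only B.
Round 1, table 3: round 1 has {A, B, C, E, G} and table 3 has {C, D, E, G}, leaving only F.
Round 1, table 6: round 1 has {A, B, C, E, F, G} and table 6 has {C, G}, leaving only D.
Round 2, table 3: round 2 has {A, E, G} and table 3 has {C, D, E, F, G}, leaving only B.
Round 2, table 6: round 2 has {A, B, E, G} and table 6 has {C, D, G}, leaving only F.
Round 2, table 2: round 2 has {A, B, E, F, G} and table 2 has {A, B, C, G}, leaving only D.
Round 2, table 4: round 2 has {A, B, D, E, F, G} and table 4 has {B, D, G}, leaving only C.
Round 3, table 3: round 3 has {B} and table 3 has {B, C, D, E, F, G}, leaving only A.
Round 3, table 6: round 3 has {A, B} and table 6 has {C, D, F, G}, leaving only E.
Round 3, table 4: round 3 has {A, B, E} and table 4 has {B, C, D, G}, leaving only F.
Round 3, table 5: round 3 has {A, B, E, F} and table 5 has {A, C, E, G}, leaving only D.
Round 3, table 7: round 3 has {A, B, D, E, F} and table 7 has {A, E, F, G}, leaving only C.
Round 3, table 1: round 3 has {A, B, C, D, E, F} and table 1 has {A, B, D, E, F}, leaving only G.
Round 4, table 4: round 4 has {C, D, E, F, G} and table 4 has {B, C, D, F, G}, leaving only A.
Round 4, table 7: round 4 has {A, C, D, E, F, G} and table 7 has {A, C, E, F, G}, leaving only B.
Round 5, table 2: round 5 has {A, C, D, E, G} and table 2 has {A, B, C, D, G}, leaving only F.
Round 7 already has {B, G} and table 2 already has {A, B, C, D, F, G}, so round 7, table 2 must be E.

E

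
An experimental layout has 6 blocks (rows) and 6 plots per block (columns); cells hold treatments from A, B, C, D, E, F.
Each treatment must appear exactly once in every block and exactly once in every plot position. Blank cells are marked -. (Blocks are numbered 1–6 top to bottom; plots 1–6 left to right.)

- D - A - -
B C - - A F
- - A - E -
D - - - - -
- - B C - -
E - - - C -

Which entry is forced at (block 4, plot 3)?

C

Block 4, plot 3 is narrowed to {C, E, F}.
If it were E, then block 5, plot 6 would be left with no valid symbol.
If it were F, then block 6, plot 3 would be left with no valid symbol.
So block 4, plot 3 must be C.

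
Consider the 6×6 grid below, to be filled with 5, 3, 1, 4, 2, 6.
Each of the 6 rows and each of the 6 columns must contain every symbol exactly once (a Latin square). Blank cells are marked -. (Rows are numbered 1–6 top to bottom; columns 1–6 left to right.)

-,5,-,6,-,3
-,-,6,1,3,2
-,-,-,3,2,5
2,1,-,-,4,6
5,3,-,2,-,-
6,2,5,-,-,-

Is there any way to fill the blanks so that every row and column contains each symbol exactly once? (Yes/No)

Row 1, column 5: row 1 has {5, 3, 6} and column 5 has {3, 4, 2}, so it must be 1.
Now row 6, column 5: row 6 together with column 5 already contain {5, 3, 1, 4, 2, 6} — every symbol — so nothing can go there. The grid has no valid completion.

No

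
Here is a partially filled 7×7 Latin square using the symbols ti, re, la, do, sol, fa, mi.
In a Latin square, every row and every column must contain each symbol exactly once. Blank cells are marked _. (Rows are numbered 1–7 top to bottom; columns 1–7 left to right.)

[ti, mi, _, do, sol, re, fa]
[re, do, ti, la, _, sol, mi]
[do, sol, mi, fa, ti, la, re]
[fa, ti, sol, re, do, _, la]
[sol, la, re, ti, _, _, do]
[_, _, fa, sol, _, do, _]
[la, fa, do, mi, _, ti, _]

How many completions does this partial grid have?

Row 1, column 3: eliminating its row and column leaves {la}.
Row 2, column 5: eliminating its row and column leaves {fa}.
Row 4, column 6: eliminating its row and column leaves {mi}.
Row 5, column 5: eliminating its row and column leaves {fa, mi}.
Row 5, column 6: eliminating its row and column leaves {fa, mi}.
Row 6, column 1: eliminating its row and column leaves {mi}.
Row 6, column 2: eliminating its row and column leaves {re}.
Row 6, column 5: eliminating its row and column leaves {re, la, mi}.
Row 6, column 7: eliminating its row and column leaves {ti}.
Row 7, column 5: eliminating its row and column leaves {re}.
Row 7, column 7: eliminating its row and column leaves {sol}.
Only one assignment across all blanks avoids any row or column repeat, giving 1 completion.

1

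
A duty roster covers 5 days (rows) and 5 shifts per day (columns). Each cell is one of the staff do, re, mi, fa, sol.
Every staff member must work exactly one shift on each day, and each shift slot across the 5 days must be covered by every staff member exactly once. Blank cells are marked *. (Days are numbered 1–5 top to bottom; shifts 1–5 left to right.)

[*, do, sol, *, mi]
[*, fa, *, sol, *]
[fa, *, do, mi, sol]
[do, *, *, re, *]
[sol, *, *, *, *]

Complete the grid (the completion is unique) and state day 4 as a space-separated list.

do sol mi re fa

Day 4, shift 5: day 4 has {do, re} and shift 5 has {mi, sol}, leaving only fa.
Day 4, shift 3: day 4 has {do, re, fa} and shift 3 has {do, sol}, leaving only mi.
Day 4, shift 2: day 4 has {do, re, mi, fa} and shift 2 has {do, fa}, leaving only sol.
So day 4 reads: do sol mi re fa.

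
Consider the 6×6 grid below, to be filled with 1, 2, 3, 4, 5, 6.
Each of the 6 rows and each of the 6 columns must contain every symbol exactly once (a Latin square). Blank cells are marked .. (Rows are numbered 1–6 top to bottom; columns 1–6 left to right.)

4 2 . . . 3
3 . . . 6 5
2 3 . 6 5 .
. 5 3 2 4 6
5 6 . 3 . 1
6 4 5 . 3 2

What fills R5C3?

Row 1, column 5: row 1 has {2, 3, 4} and column 5 has {3, 4, 5, 6}, leaving only 1.
Row 1, column 3: row 1 has {1, 2, 3, 4} and column 3 has {3, 5}, leaving only 6.
Row 1, column 4: row 1 has {1, 2, 3, 4, 6} and column 4 has {2, 3, 6}, leaving only 5.
Row 2, column 2: row 2 has {3, 5, 6} and column 2 has {2, 3, 4, 5, 6}, leaving only 1.
Row 2, column 4: row 2 has {1, 3, 5, 6} and column 4 has {2, 3, 5, 6}, leaving only 4.
Row 2, column 3: row 2 has {1, 3, 4, 5, 6} and column 3 has {3, 5, 6}, leaving only 2.
Row 5 already has {1, 3, 5, 6} and column 3 already has {2, 3, 5, 6}, so row 5, column 3 must be 4.

4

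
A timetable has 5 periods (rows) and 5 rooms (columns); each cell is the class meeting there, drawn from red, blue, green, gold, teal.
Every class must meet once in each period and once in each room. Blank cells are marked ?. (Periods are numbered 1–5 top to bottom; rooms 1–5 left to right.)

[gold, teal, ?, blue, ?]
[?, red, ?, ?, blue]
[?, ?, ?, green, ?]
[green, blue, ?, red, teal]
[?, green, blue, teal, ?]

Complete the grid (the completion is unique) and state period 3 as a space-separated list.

blue gold teal green red

Period 3, room 2: period 3 has {green} and room 2 has {red, blue, green, teal}, leaving only gold.
Period 3, room 5: period 3 has {green, gold} and room 5 has {blue, teal}, leaving only red.
Period 3, room 3: period 3 has {red, green, gold} and room 3 has {blue}, leaving only teal.
Period 3, room 1: period 3 has {red, green, gold, teal} and room 1 has {green, gold}, leaving only blue.
So period 3 reads: blue gold teal green red.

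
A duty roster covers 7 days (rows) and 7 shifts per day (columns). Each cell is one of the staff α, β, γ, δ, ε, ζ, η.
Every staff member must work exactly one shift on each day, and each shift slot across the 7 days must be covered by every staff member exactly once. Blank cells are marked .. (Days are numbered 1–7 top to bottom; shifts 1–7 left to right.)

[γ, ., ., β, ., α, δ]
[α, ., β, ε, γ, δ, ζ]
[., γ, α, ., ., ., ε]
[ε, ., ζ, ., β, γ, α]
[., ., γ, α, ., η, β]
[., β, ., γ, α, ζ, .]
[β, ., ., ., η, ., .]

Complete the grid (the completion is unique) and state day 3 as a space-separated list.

η γ α δ ζ β ε

Day 3, shift 6: day 3 has {α, γ, ε} and shift 6 has {α, γ, δ, ζ, η}, leaving only β.
Day 2, shift 2: day 2 has {α, β, γ, δ, ε, ζ} and shift 2 has {β, γ}, leaving only η.
Day 4, shift 2: day 4 has {α, β, γ, ε, ζ} and shift 2 has {β, γ, η}, leaving only δ.
Day 4, shift 4: day 4 has {α, β, γ, δ, ε, ζ} and shift 4 has {α, β, γ, ε}, leaving only η.
Day 6, shift 7: day 6 has {α, β, γ, ζ} and shift 7 has {α, β, δ, ε, ζ}, leaving only η.
Day 6, shift 1: day 6 has {α, β, γ, ζ, η} and shift 1 has {α, β, γ, ε}, leaving only δ.
Day 5, shift 1: day 5 has {α, β, γ, η} and shift 1 has {α, β, γ, δ, ε}, leaving only ζ.
Day 3, shift 1: day 3 has {α, β, γ, ε} and shift 1 has {α, β, γ, δ, ε, ζ}, leaving only η.
Day 5, shift 2: day 5 has {α, β, γ, ζ, η} and shift 2 has {β, γ, δ, η}, leaving only ε.
Day 1, shift 2: day 1 has {α, β, γ, δ} and shift 2 has {β, γ, δ, ε, η}, leaving only ζ.
Day 1, shift 5: day 1 has {α, β, γ, δ, ζ} and shift 5 has {α, β, γ, η}, leaving only ε.
Day 1, shift 3: day 1 has {α, β, γ, δ, ε, ζ} and shift 3 has {α, β, γ, ζ}, leaving only η.
Day 5, shift 5: day 5 has {α, β, γ, ε, ζ, η} and shift 5 has {α, β, γ, ε, η}, leaving only δ.
Day 3, shift 5: day 3 has {α, β, γ, ε, η} and shift 5 has {α, β, γ, δ, ε, η}, leaving only ζ.
Day 3, shift 4: day 3 has {α, β, γ, ε, ζ, η} and shift 4 has {α, β, γ, ε, η}, leaving only δ.
So day 3 reads: η γ α δ ζ β ε.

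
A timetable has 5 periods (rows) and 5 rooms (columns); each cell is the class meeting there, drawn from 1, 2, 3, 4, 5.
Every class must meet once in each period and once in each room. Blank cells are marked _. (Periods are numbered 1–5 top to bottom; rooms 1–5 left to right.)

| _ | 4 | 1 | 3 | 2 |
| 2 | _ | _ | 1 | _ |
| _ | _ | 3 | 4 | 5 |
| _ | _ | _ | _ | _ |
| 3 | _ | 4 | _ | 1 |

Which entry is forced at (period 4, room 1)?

4

Period 1, room 1: period 1 has {1, 2, 3, 4} and room 1 has {2, 3}, leaving only 5.
Period 2, room 3: period 2 has {1, 2} and room 3 has {1, 3, 4}, leaving only 5.
Period 2, room 2: period 2 has {1, 2, 5} and room 2 has {4}, leaving only 3.
Period 2, room 5: period 2 has {1, 2, 3, 5} and room 5 has {1, 2, 5}, leaving only 4.
Period 3, room 1: period 3 has {3, 4, 5} and room 1 has {2, 3, 5}, leaving only 1.
Period 4 already has {} and room 1 already has {1, 2, 3, 5}, so period 4, room 1 must be 4.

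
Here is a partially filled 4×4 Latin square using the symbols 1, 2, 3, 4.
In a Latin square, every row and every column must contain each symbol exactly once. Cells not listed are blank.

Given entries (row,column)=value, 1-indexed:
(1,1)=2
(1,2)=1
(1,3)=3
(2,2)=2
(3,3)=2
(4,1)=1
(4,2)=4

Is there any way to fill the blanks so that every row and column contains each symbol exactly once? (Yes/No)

No

Row 4, column 3: row 4 together with column 3 already contain {1, 2, 3, 4} — every symbol — so nothing can go there. The grid has no valid completion.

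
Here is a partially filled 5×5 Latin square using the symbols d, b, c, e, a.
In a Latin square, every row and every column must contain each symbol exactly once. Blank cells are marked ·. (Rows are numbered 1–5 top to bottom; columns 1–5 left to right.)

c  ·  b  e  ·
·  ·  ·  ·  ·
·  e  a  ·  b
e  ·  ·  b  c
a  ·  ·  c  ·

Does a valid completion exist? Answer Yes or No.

Row 3, column 1: row 3 has {b, e, a} and column 1 has {c, e, a}, so it must be d.
Now row 3, column 4: row 3 together with column 4 already contain {d, b, c, e, a} — every symbol — so nothing can go there. The grid has no valid completion.

No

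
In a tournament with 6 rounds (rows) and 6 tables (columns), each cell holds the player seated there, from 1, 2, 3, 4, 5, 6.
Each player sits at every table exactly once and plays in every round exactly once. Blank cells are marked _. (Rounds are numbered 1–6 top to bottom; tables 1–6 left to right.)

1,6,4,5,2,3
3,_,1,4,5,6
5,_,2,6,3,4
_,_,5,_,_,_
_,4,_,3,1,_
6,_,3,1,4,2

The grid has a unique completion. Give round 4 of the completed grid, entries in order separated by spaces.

Round 4, table 4: round 4 has {5} and table 4 has {1, 3, 4, 5, 6}, leaving only 2.
Round 4, table 1: round 4 has {2, 5} and table 1 has {1, 3, 5, 6}, leaving only 4.
Round 4, table 5: round 4 has {2, 4, 5} and table 5 has {1, 2, 3, 4, 5}, leaving only 6.
Round 4, table 6: round 4 has {2, 4, 5, 6} and table 6 has {2, 3, 4, 6}, leaving only 1.
Round 4, table 2: round 4 has {1, 2, 4, 5, 6} and table 2 has {4, 6}, leaving only 3.
So round 4 reads: 4 3 5 2 6 1.

4 3 5 2 6 1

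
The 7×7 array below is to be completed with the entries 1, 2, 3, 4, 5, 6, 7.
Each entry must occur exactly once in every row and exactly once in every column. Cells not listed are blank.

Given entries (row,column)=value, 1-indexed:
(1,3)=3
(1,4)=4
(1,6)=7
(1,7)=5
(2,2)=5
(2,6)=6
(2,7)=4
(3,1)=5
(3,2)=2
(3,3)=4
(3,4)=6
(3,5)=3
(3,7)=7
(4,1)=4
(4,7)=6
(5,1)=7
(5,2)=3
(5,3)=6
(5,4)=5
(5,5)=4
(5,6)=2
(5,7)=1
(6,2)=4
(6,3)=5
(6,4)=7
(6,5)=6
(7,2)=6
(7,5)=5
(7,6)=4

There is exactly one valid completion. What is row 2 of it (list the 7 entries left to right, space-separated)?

Row 1, column 2: row 1 has {3, 4, 5, 7} and column 2 has {2, 3, 4, 5, 6}, leaving only 1.
Row 1, column 5: row 1 has {1, 3, 4, 5, 7} and column 5 has {3, 4, 5, 6}, leaving only 2.
Row 1, column 1: row 1 has {1, 2, 3, 4, 5, 7} and column 1 has {4, 5, 7}, leaving only 6.
Row 3, column 6: row 3 has {2, 3, 4, 5, 6, 7} and column 6 has {2, 4, 6, 7}, leaving only 1.
Row 4, column 2: row 4 has {4, 6} and column 2 has {1, 2, 3, 4, 5, 6}, leaving only 7.
Row 4, column 5: row 4 has {4, 6, 7} and column 5 has {2, 3, 4, 5, 6}, leaving only 1.
Row 2, column 5: row 2 has {4, 5, 6} and column 5 has {1, 2, 3, 4, 5, 6}, leaving only 7.
Row 4, column 3: row 4 has {1, 4, 6, 7} and column 3 has {3, 4, 5, 6}, leaving only 2.
Row 2, column 3: row 2 has {4, 5, 6, 7} and column 3 has {2, 3, 4, 5, 6}, leaving only 1.
Row 4, column 4: row 4 has {1, 2, 4, 6, 7} and column 4 has {4, 5, 6, 7}, leaving only 3.
Row 2, column 4: row 2 has {1, 4, 5, 6, 7} and column 4 has {3, 4, 5, 6, 7}, leaving only 2.
Row 2, column 1: row 2 has {1, 2, 4, 5, 6, 7} and column 1 has {4, 5, 6, 7}, leaving only 3.
So row 2 reads: 3 5 1 2 7 6 4.

3 5 1 2 7 6 4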